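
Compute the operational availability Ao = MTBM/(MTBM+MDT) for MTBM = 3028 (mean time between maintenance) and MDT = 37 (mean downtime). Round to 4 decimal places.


MTBM = 3028
MDT = 37
MTBM + MDT = 3065
Ao = 3028 / 3065
Ao = 0.9879

0.9879


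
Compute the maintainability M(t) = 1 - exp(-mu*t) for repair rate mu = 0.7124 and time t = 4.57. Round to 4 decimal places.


mu = 0.7124, t = 4.57
mu * t = 0.7124 * 4.57 = 3.2557
exp(-3.2557) = 0.0386
M(t) = 1 - 0.0386
M(t) = 0.9614

0.9614


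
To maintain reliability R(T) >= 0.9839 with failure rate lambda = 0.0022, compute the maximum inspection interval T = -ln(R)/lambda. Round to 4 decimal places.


R_target = 0.9839
lambda = 0.0022
-ln(0.9839) = 0.0162
T = 0.0162 / 0.0022
T = 7.3777

7.3777


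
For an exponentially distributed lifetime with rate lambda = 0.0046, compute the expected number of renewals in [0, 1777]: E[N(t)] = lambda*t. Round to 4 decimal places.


lambda = 0.0046
t = 1777
E[N(t)] = lambda * t
E[N(t)] = 0.0046 * 1777
E[N(t)] = 8.1742

8.1742


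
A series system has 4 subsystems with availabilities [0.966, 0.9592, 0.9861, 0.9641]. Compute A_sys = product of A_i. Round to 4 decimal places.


Subsystems: [0.966, 0.9592, 0.9861, 0.9641]
After subsystem 1 (A=0.966): product = 0.966
After subsystem 2 (A=0.9592): product = 0.9266
After subsystem 3 (A=0.9861): product = 0.9137
After subsystem 4 (A=0.9641): product = 0.8809
A_sys = 0.8809

0.8809


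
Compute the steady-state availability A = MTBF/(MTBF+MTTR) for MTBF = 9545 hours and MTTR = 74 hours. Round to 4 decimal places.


MTBF = 9545
MTTR = 74
MTBF + MTTR = 9619
A = 9545 / 9619
A = 0.9923

0.9923


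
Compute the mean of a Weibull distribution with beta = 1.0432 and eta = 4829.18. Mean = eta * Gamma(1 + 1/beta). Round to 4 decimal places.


beta = 1.0432, eta = 4829.18
1/beta = 0.9586
1 + 1/beta = 1.9586
Gamma(1.9586) = 0.9832
Mean = 4829.18 * 0.9832
Mean = 4748.0147

4748.0147


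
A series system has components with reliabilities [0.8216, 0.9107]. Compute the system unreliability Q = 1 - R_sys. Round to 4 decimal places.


Components: [0.8216, 0.9107]
After component 1: product = 0.8216
After component 2: product = 0.7482
R_sys = 0.7482
Q = 1 - 0.7482 = 0.2518

0.2518


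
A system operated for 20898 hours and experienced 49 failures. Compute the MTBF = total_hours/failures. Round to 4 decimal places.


total_hours = 20898
failures = 49
MTBF = 20898 / 49
MTBF = 426.4898

426.4898


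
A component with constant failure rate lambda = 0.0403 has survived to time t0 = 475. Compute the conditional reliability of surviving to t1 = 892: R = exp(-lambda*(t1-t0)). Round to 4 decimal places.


lambda = 0.0403
t0 = 475, t1 = 892
t1 - t0 = 417
lambda * (t1-t0) = 0.0403 * 417 = 16.8051
R = exp(-16.8051)
R = 0.0

0.0


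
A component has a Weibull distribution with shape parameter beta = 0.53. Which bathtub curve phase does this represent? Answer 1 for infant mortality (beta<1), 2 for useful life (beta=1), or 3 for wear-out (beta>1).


beta = 0.53
Compare beta to 1:
beta < 1 => infant mortality (phase 1)
beta = 1 => useful life (phase 2)
beta > 1 => wear-out (phase 3)
Since beta = 0.53, this is infant mortality (decreasing failure rate)
Phase = 1

1


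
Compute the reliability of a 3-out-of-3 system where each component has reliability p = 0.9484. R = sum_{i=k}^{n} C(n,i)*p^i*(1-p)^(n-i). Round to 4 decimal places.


k = 3, n = 3, p = 0.9484
i=3: C(3,3)=1 * 0.9484^3 * 0.0516^0 = 0.8531
R = sum of terms = 0.8531

0.8531


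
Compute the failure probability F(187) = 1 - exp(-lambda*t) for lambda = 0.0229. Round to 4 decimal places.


lambda = 0.0229, t = 187
lambda * t = 4.2823
exp(-4.2823) = 0.0138
F(t) = 1 - 0.0138
F(t) = 0.9862

0.9862


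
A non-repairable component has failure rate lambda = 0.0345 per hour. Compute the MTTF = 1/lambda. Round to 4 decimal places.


lambda = 0.0345
MTTF = 1 / 0.0345
MTTF = 28.9855

28.9855


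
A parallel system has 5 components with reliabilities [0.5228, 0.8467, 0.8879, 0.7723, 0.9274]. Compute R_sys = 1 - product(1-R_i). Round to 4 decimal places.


Components: [0.5228, 0.8467, 0.8879, 0.7723, 0.9274]
(1 - 0.5228) = 0.4772, running product = 0.4772
(1 - 0.8467) = 0.1533, running product = 0.0732
(1 - 0.8879) = 0.1121, running product = 0.0082
(1 - 0.7723) = 0.2277, running product = 0.0019
(1 - 0.9274) = 0.0726, running product = 0.0001
Product of (1-R_i) = 0.0001
R_sys = 1 - 0.0001 = 0.9999

0.9999


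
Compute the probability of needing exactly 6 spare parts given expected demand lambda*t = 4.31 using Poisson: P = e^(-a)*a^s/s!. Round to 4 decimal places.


a = 4.31, s = 6
e^(-a) = e^(-4.31) = 0.0134
a^s = 4.31^6 = 6410.0825
s! = 720
P = 0.0134 * 6410.0825 / 720
P = 0.1196

0.1196


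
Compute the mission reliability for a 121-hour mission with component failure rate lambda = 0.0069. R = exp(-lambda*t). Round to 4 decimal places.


lambda = 0.0069
mission_time = 121
lambda * t = 0.0069 * 121 = 0.8349
R = exp(-0.8349)
R = 0.4339

0.4339


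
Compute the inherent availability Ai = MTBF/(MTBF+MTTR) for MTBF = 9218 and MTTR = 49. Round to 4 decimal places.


MTBF = 9218
MTTR = 49
MTBF + MTTR = 9267
Ai = 9218 / 9267
Ai = 0.9947

0.9947


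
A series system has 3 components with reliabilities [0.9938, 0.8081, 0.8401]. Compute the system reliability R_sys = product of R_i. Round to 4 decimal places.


Components: [0.9938, 0.8081, 0.8401]
After component 1 (R=0.9938): product = 0.9938
After component 2 (R=0.8081): product = 0.8031
After component 3 (R=0.8401): product = 0.6747
R_sys = 0.6747

0.6747


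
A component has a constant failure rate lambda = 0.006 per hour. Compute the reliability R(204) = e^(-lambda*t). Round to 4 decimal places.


lambda = 0.006
t = 204
lambda * t = 1.224
R(t) = e^(-1.224)
R(t) = 0.2941

0.2941


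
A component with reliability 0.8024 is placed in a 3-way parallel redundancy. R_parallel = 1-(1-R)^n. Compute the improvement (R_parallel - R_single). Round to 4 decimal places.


R_single = 0.8024, n = 3
1 - R_single = 0.1976
(1 - R_single)^n = 0.1976^3 = 0.0077
R_parallel = 1 - 0.0077 = 0.9923
Improvement = 0.9923 - 0.8024
Improvement = 0.1899

0.1899


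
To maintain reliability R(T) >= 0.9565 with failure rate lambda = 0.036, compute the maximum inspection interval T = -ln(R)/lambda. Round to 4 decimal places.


R_target = 0.9565
lambda = 0.036
-ln(0.9565) = 0.0445
T = 0.0445 / 0.036
T = 1.2354

1.2354


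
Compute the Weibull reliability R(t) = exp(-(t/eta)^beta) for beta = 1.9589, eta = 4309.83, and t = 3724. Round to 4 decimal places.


beta = 1.9589, eta = 4309.83, t = 3724
t/eta = 3724 / 4309.83 = 0.8641
(t/eta)^beta = 0.8641^1.9589 = 0.7511
R(t) = exp(-0.7511)
R(t) = 0.4718

0.4718


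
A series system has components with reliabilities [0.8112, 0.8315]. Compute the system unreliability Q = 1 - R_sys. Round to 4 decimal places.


Components: [0.8112, 0.8315]
After component 1: product = 0.8112
After component 2: product = 0.6745
R_sys = 0.6745
Q = 1 - 0.6745 = 0.3255

0.3255


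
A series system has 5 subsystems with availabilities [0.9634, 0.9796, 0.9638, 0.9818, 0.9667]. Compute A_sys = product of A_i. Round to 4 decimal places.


Subsystems: [0.9634, 0.9796, 0.9638, 0.9818, 0.9667]
After subsystem 1 (A=0.9634): product = 0.9634
After subsystem 2 (A=0.9796): product = 0.9437
After subsystem 3 (A=0.9638): product = 0.9096
After subsystem 4 (A=0.9818): product = 0.893
After subsystem 5 (A=0.9667): product = 0.8633
A_sys = 0.8633

0.8633


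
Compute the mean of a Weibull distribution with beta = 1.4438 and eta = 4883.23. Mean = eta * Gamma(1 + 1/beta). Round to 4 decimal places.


beta = 1.4438, eta = 4883.23
1/beta = 0.6926
1 + 1/beta = 1.6926
Gamma(1.6926) = 0.9073
Mean = 4883.23 * 0.9073
Mean = 4430.361

4430.361


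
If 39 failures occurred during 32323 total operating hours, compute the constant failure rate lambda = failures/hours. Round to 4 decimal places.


failures = 39
total_hours = 32323
lambda = 39 / 32323
lambda = 0.0012

0.0012


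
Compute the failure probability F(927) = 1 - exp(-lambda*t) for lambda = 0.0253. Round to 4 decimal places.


lambda = 0.0253, t = 927
lambda * t = 23.4531
exp(-23.4531) = 0.0
F(t) = 1 - 0.0
F(t) = 1.0

1.0


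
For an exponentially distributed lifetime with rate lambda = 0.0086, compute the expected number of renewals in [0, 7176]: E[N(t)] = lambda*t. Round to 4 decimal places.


lambda = 0.0086
t = 7176
E[N(t)] = lambda * t
E[N(t)] = 0.0086 * 7176
E[N(t)] = 61.7136

61.7136


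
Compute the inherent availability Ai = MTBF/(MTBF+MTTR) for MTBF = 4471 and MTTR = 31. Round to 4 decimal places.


MTBF = 4471
MTTR = 31
MTBF + MTTR = 4502
Ai = 4471 / 4502
Ai = 0.9931

0.9931


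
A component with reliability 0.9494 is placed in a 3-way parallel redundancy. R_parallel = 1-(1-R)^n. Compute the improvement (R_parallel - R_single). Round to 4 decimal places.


R_single = 0.9494, n = 3
1 - R_single = 0.0506
(1 - R_single)^n = 0.0506^3 = 0.0001
R_parallel = 1 - 0.0001 = 0.9999
Improvement = 0.9999 - 0.9494
Improvement = 0.0505

0.0505


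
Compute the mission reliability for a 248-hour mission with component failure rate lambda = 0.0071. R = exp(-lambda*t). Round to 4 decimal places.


lambda = 0.0071
mission_time = 248
lambda * t = 0.0071 * 248 = 1.7608
R = exp(-1.7608)
R = 0.1719

0.1719


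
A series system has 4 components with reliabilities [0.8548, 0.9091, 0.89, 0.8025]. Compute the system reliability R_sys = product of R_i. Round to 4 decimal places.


Components: [0.8548, 0.9091, 0.89, 0.8025]
After component 1 (R=0.8548): product = 0.8548
After component 2 (R=0.9091): product = 0.7771
After component 3 (R=0.89): product = 0.6916
After component 4 (R=0.8025): product = 0.555
R_sys = 0.555

0.555


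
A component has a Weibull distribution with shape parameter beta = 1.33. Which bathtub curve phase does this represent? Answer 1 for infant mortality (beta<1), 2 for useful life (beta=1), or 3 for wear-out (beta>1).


beta = 1.33
Compare beta to 1:
beta < 1 => infant mortality (phase 1)
beta = 1 => useful life (phase 2)
beta > 1 => wear-out (phase 3)
Since beta = 1.33, this is wear-out (increasing failure rate)
Phase = 3

3


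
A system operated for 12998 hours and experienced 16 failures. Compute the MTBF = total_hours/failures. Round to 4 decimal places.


total_hours = 12998
failures = 16
MTBF = 12998 / 16
MTBF = 812.375

812.375


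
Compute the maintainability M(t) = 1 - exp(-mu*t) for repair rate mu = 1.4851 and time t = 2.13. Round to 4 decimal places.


mu = 1.4851, t = 2.13
mu * t = 1.4851 * 2.13 = 3.1633
exp(-3.1633) = 0.0423
M(t) = 1 - 0.0423
M(t) = 0.9577

0.9577


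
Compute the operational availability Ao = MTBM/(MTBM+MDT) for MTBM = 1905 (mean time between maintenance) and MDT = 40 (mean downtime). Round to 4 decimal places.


MTBM = 1905
MDT = 40
MTBM + MDT = 1945
Ao = 1905 / 1945
Ao = 0.9794

0.9794


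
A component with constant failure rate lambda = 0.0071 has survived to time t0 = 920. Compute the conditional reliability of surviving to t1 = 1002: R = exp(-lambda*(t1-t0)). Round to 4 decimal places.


lambda = 0.0071
t0 = 920, t1 = 1002
t1 - t0 = 82
lambda * (t1-t0) = 0.0071 * 82 = 0.5822
R = exp(-0.5822)
R = 0.5587

0.5587


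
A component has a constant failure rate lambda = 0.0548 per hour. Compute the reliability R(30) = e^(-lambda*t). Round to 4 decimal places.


lambda = 0.0548
t = 30
lambda * t = 1.644
R(t) = e^(-1.644)
R(t) = 0.1932

0.1932


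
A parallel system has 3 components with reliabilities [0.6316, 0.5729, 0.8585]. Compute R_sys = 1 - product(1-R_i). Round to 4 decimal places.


Components: [0.6316, 0.5729, 0.8585]
(1 - 0.6316) = 0.3684, running product = 0.3684
(1 - 0.5729) = 0.4271, running product = 0.1573
(1 - 0.8585) = 0.1415, running product = 0.0223
Product of (1-R_i) = 0.0223
R_sys = 1 - 0.0223 = 0.9777

0.9777


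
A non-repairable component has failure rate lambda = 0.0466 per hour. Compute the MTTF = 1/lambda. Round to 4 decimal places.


lambda = 0.0466
MTTF = 1 / 0.0466
MTTF = 21.4592

21.4592


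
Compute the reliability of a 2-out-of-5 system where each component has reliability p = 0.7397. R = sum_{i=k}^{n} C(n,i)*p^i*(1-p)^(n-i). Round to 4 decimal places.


k = 2, n = 5, p = 0.7397
i=2: C(5,2)=10 * 0.7397^2 * 0.2603^3 = 0.0965
i=3: C(5,3)=10 * 0.7397^3 * 0.2603^2 = 0.2742
i=4: C(5,4)=5 * 0.7397^4 * 0.2603^1 = 0.3896
i=5: C(5,5)=1 * 0.7397^5 * 0.2603^0 = 0.2215
R = sum of terms = 0.9818

0.9818


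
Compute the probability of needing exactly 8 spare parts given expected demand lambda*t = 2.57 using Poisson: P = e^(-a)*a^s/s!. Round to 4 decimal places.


a = 2.57, s = 8
e^(-a) = e^(-2.57) = 0.0765
a^s = 2.57^8 = 1903.1148
s! = 40320
P = 0.0765 * 1903.1148 / 40320
P = 0.0036

0.0036


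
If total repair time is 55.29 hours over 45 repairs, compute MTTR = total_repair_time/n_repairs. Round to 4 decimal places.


total_repair_time = 55.29
n_repairs = 45
MTTR = 55.29 / 45
MTTR = 1.2287

1.2287


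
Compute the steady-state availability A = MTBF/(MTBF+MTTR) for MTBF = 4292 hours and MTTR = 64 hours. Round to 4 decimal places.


MTBF = 4292
MTTR = 64
MTBF + MTTR = 4356
A = 4292 / 4356
A = 0.9853

0.9853


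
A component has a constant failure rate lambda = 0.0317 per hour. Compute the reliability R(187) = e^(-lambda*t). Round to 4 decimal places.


lambda = 0.0317
t = 187
lambda * t = 5.9279
R(t) = e^(-5.9279)
R(t) = 0.0027

0.0027


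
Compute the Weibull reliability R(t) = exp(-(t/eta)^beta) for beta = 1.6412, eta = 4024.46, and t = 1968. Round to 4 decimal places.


beta = 1.6412, eta = 4024.46, t = 1968
t/eta = 1968 / 4024.46 = 0.489
(t/eta)^beta = 0.489^1.6412 = 0.3091
R(t) = exp(-0.3091)
R(t) = 0.7341

0.7341


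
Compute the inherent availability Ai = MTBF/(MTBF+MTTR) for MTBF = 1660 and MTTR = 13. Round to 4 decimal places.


MTBF = 1660
MTTR = 13
MTBF + MTTR = 1673
Ai = 1660 / 1673
Ai = 0.9922

0.9922


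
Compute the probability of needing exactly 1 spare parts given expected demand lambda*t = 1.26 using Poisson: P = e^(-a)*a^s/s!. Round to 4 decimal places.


a = 1.26, s = 1
e^(-a) = e^(-1.26) = 0.2837
a^s = 1.26^1 = 1.26
s! = 1
P = 0.2837 * 1.26 / 1
P = 0.3574

0.3574


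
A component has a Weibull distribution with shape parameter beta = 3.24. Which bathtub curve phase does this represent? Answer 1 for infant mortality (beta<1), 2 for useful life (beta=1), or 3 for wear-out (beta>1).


beta = 3.24
Compare beta to 1:
beta < 1 => infant mortality (phase 1)
beta = 1 => useful life (phase 2)
beta > 1 => wear-out (phase 3)
Since beta = 3.24, this is wear-out (increasing failure rate)
Phase = 3

3


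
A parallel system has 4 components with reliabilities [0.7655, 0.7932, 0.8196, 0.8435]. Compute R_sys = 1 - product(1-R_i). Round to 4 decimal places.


Components: [0.7655, 0.7932, 0.8196, 0.8435]
(1 - 0.7655) = 0.2345, running product = 0.2345
(1 - 0.7932) = 0.2068, running product = 0.0485
(1 - 0.8196) = 0.1804, running product = 0.0087
(1 - 0.8435) = 0.1565, running product = 0.0014
Product of (1-R_i) = 0.0014
R_sys = 1 - 0.0014 = 0.9986

0.9986


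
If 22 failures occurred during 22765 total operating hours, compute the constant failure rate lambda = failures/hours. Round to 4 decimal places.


failures = 22
total_hours = 22765
lambda = 22 / 22765
lambda = 0.001

0.001


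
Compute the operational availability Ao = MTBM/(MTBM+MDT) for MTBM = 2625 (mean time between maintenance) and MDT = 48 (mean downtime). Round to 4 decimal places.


MTBM = 2625
MDT = 48
MTBM + MDT = 2673
Ao = 2625 / 2673
Ao = 0.982

0.982


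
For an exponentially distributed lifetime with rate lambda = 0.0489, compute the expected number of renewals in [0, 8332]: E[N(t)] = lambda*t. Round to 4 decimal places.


lambda = 0.0489
t = 8332
E[N(t)] = lambda * t
E[N(t)] = 0.0489 * 8332
E[N(t)] = 407.4348

407.4348


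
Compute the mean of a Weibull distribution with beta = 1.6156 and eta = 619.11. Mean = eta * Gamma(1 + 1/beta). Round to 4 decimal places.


beta = 1.6156, eta = 619.11
1/beta = 0.619
1 + 1/beta = 1.619
Gamma(1.619) = 0.8958
Mean = 619.11 * 0.8958
Mean = 554.5934

554.5934


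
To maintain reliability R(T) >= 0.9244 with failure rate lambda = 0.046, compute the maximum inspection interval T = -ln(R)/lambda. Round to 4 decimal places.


R_target = 0.9244
lambda = 0.046
-ln(0.9244) = 0.0786
T = 0.0786 / 0.046
T = 1.7089

1.7089


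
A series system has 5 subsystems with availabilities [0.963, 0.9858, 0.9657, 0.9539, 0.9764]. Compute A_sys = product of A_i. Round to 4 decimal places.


Subsystems: [0.963, 0.9858, 0.9657, 0.9539, 0.9764]
After subsystem 1 (A=0.963): product = 0.963
After subsystem 2 (A=0.9858): product = 0.9493
After subsystem 3 (A=0.9657): product = 0.9168
After subsystem 4 (A=0.9539): product = 0.8745
After subsystem 5 (A=0.9764): product = 0.8539
A_sys = 0.8539

0.8539


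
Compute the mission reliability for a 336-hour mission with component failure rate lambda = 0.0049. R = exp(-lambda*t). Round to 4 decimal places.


lambda = 0.0049
mission_time = 336
lambda * t = 0.0049 * 336 = 1.6464
R = exp(-1.6464)
R = 0.1927

0.1927


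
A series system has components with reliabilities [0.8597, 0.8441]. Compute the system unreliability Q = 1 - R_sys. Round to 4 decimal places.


Components: [0.8597, 0.8441]
After component 1: product = 0.8597
After component 2: product = 0.7257
R_sys = 0.7257
Q = 1 - 0.7257 = 0.2743

0.2743


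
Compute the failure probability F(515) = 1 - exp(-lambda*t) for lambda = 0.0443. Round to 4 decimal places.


lambda = 0.0443, t = 515
lambda * t = 22.8145
exp(-22.8145) = 0.0
F(t) = 1 - 0.0
F(t) = 1.0

1.0


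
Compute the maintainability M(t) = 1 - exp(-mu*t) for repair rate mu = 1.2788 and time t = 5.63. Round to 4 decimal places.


mu = 1.2788, t = 5.63
mu * t = 1.2788 * 5.63 = 7.1996
exp(-7.1996) = 0.0007
M(t) = 1 - 0.0007
M(t) = 0.9993

0.9993


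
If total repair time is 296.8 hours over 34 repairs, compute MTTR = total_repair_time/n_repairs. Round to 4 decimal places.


total_repair_time = 296.8
n_repairs = 34
MTTR = 296.8 / 34
MTTR = 8.7294

8.7294


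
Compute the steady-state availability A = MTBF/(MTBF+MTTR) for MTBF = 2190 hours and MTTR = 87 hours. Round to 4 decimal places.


MTBF = 2190
MTTR = 87
MTBF + MTTR = 2277
A = 2190 / 2277
A = 0.9618

0.9618


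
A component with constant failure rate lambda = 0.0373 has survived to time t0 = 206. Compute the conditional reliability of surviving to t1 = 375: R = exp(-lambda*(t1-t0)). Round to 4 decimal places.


lambda = 0.0373
t0 = 206, t1 = 375
t1 - t0 = 169
lambda * (t1-t0) = 0.0373 * 169 = 6.3037
R = exp(-6.3037)
R = 0.0018

0.0018


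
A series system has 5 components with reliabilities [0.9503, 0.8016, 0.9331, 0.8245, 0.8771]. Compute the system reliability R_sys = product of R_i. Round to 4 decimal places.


Components: [0.9503, 0.8016, 0.9331, 0.8245, 0.8771]
After component 1 (R=0.9503): product = 0.9503
After component 2 (R=0.8016): product = 0.7618
After component 3 (R=0.9331): product = 0.7108
After component 4 (R=0.8245): product = 0.5861
After component 5 (R=0.8771): product = 0.514
R_sys = 0.514

0.514


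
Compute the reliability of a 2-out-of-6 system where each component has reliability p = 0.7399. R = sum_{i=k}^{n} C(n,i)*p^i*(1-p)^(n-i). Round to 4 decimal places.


k = 2, n = 6, p = 0.7399
i=2: C(6,2)=15 * 0.7399^2 * 0.2601^4 = 0.0376
i=3: C(6,3)=20 * 0.7399^3 * 0.2601^3 = 0.1426
i=4: C(6,4)=15 * 0.7399^4 * 0.2601^2 = 0.3041
i=5: C(6,5)=6 * 0.7399^5 * 0.2601^1 = 0.3461
i=6: C(6,6)=1 * 0.7399^6 * 0.2601^0 = 0.1641
R = sum of terms = 0.9944

0.9944


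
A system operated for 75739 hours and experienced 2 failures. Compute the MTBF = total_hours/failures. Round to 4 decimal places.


total_hours = 75739
failures = 2
MTBF = 75739 / 2
MTBF = 37869.5

37869.5


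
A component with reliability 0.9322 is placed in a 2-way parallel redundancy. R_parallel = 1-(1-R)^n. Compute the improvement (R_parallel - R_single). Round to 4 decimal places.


R_single = 0.9322, n = 2
1 - R_single = 0.0678
(1 - R_single)^n = 0.0678^2 = 0.0046
R_parallel = 1 - 0.0046 = 0.9954
Improvement = 0.9954 - 0.9322
Improvement = 0.0632

0.0632


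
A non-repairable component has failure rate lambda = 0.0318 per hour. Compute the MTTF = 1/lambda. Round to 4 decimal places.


lambda = 0.0318
MTTF = 1 / 0.0318
MTTF = 31.4465

31.4465


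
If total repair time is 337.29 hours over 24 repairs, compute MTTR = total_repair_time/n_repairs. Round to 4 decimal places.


total_repair_time = 337.29
n_repairs = 24
MTTR = 337.29 / 24
MTTR = 14.0538

14.0538


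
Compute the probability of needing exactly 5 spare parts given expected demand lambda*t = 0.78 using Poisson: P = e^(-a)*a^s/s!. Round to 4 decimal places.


a = 0.78, s = 5
e^(-a) = e^(-0.78) = 0.4584
a^s = 0.78^5 = 0.2887
s! = 120
P = 0.4584 * 0.2887 / 120
P = 0.0011

0.0011


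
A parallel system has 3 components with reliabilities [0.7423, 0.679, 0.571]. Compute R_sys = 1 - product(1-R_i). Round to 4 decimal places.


Components: [0.7423, 0.679, 0.571]
(1 - 0.7423) = 0.2577, running product = 0.2577
(1 - 0.679) = 0.321, running product = 0.0827
(1 - 0.571) = 0.429, running product = 0.0355
Product of (1-R_i) = 0.0355
R_sys = 1 - 0.0355 = 0.9645

0.9645


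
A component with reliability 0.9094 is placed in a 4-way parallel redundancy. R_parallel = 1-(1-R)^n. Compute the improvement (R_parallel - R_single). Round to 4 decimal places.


R_single = 0.9094, n = 4
1 - R_single = 0.0906
(1 - R_single)^n = 0.0906^4 = 0.0001
R_parallel = 1 - 0.0001 = 0.9999
Improvement = 0.9999 - 0.9094
Improvement = 0.0905

0.0905


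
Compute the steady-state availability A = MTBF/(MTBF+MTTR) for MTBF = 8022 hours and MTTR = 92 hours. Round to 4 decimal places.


MTBF = 8022
MTTR = 92
MTBF + MTTR = 8114
A = 8022 / 8114
A = 0.9887

0.9887


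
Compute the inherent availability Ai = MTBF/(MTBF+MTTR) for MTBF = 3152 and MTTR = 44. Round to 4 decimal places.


MTBF = 3152
MTTR = 44
MTBF + MTTR = 3196
Ai = 3152 / 3196
Ai = 0.9862

0.9862


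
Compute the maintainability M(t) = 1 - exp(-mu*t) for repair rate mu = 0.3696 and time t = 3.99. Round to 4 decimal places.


mu = 0.3696, t = 3.99
mu * t = 0.3696 * 3.99 = 1.4747
exp(-1.4747) = 0.2288
M(t) = 1 - 0.2288
M(t) = 0.7712

0.7712


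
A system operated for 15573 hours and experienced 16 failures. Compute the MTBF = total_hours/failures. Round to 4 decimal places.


total_hours = 15573
failures = 16
MTBF = 15573 / 16
MTBF = 973.3125

973.3125


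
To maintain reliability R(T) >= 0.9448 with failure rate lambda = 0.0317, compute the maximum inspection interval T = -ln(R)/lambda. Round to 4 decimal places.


R_target = 0.9448
lambda = 0.0317
-ln(0.9448) = 0.0568
T = 0.0568 / 0.0317
T = 1.7912

1.7912


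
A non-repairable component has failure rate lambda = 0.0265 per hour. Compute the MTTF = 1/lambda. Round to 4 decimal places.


lambda = 0.0265
MTTF = 1 / 0.0265
MTTF = 37.7358

37.7358


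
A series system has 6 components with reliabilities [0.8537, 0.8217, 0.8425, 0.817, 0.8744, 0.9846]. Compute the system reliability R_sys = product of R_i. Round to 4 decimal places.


Components: [0.8537, 0.8217, 0.8425, 0.817, 0.8744, 0.9846]
After component 1 (R=0.8537): product = 0.8537
After component 2 (R=0.8217): product = 0.7015
After component 3 (R=0.8425): product = 0.591
After component 4 (R=0.817): product = 0.4828
After component 5 (R=0.8744): product = 0.4222
After component 6 (R=0.9846): product = 0.4157
R_sys = 0.4157

0.4157


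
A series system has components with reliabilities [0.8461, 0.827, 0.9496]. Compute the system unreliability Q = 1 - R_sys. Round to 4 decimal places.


Components: [0.8461, 0.827, 0.9496]
After component 1: product = 0.8461
After component 2: product = 0.6997
After component 3: product = 0.6645
R_sys = 0.6645
Q = 1 - 0.6645 = 0.3355

0.3355


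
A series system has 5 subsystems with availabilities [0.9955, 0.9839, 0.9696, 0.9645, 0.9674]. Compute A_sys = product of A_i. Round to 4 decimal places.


Subsystems: [0.9955, 0.9839, 0.9696, 0.9645, 0.9674]
After subsystem 1 (A=0.9955): product = 0.9955
After subsystem 2 (A=0.9839): product = 0.9795
After subsystem 3 (A=0.9696): product = 0.9497
After subsystem 4 (A=0.9645): product = 0.916
After subsystem 5 (A=0.9674): product = 0.8861
A_sys = 0.8861

0.8861


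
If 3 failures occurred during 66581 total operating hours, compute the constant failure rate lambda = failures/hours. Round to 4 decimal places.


failures = 3
total_hours = 66581
lambda = 3 / 66581
lambda = 0.0

0.0


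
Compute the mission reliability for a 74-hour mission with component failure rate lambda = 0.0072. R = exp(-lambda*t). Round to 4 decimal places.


lambda = 0.0072
mission_time = 74
lambda * t = 0.0072 * 74 = 0.5328
R = exp(-0.5328)
R = 0.587

0.587


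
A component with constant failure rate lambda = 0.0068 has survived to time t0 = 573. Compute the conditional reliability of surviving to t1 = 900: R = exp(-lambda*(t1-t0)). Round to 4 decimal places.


lambda = 0.0068
t0 = 573, t1 = 900
t1 - t0 = 327
lambda * (t1-t0) = 0.0068 * 327 = 2.2236
R = exp(-2.2236)
R = 0.1082

0.1082


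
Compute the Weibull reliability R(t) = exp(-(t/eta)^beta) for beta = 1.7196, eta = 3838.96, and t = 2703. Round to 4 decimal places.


beta = 1.7196, eta = 3838.96, t = 2703
t/eta = 2703 / 3838.96 = 0.7041
(t/eta)^beta = 0.7041^1.7196 = 0.547
R(t) = exp(-0.547)
R(t) = 0.5787

0.5787


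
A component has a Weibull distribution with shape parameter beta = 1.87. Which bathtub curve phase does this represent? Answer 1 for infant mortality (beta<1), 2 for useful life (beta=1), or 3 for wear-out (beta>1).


beta = 1.87
Compare beta to 1:
beta < 1 => infant mortality (phase 1)
beta = 1 => useful life (phase 2)
beta > 1 => wear-out (phase 3)
Since beta = 1.87, this is wear-out (increasing failure rate)
Phase = 3

3


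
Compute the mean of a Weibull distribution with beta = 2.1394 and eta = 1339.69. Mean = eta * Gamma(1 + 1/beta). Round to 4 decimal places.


beta = 2.1394, eta = 1339.69
1/beta = 0.4674
1 + 1/beta = 1.4674
Gamma(1.4674) = 0.8856
Mean = 1339.69 * 0.8856
Mean = 1186.4529

1186.4529


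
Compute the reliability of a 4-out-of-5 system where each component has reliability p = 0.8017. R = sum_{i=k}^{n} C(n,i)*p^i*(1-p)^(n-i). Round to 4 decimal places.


k = 4, n = 5, p = 0.8017
i=4: C(5,4)=5 * 0.8017^4 * 0.1983^1 = 0.4096
i=5: C(5,5)=1 * 0.8017^5 * 0.1983^0 = 0.3312
R = sum of terms = 0.7408

0.7408


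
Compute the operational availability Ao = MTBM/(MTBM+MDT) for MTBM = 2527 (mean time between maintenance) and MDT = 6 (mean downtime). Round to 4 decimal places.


MTBM = 2527
MDT = 6
MTBM + MDT = 2533
Ao = 2527 / 2533
Ao = 0.9976

0.9976


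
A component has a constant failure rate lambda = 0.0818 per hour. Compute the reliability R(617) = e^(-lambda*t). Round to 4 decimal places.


lambda = 0.0818
t = 617
lambda * t = 50.4706
R(t) = e^(-50.4706)
R(t) = 0.0

0.0


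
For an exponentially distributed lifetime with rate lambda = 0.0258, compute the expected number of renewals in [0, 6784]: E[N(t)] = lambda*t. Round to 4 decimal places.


lambda = 0.0258
t = 6784
E[N(t)] = lambda * t
E[N(t)] = 0.0258 * 6784
E[N(t)] = 175.0272

175.0272


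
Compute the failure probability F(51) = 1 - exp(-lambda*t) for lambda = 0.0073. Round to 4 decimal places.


lambda = 0.0073, t = 51
lambda * t = 0.3723
exp(-0.3723) = 0.6891
F(t) = 1 - 0.6891
F(t) = 0.3109

0.3109


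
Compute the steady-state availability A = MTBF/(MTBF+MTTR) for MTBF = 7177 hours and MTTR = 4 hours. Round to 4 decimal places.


MTBF = 7177
MTTR = 4
MTBF + MTTR = 7181
A = 7177 / 7181
A = 0.9994

0.9994


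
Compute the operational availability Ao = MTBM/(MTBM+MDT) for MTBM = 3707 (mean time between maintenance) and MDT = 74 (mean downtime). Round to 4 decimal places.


MTBM = 3707
MDT = 74
MTBM + MDT = 3781
Ao = 3707 / 3781
Ao = 0.9804

0.9804


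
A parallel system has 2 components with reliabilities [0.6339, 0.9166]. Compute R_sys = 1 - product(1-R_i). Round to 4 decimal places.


Components: [0.6339, 0.9166]
(1 - 0.6339) = 0.3661, running product = 0.3661
(1 - 0.9166) = 0.0834, running product = 0.0305
Product of (1-R_i) = 0.0305
R_sys = 1 - 0.0305 = 0.9695

0.9695


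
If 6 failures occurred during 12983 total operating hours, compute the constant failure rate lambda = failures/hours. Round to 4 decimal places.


failures = 6
total_hours = 12983
lambda = 6 / 12983
lambda = 0.0005

0.0005


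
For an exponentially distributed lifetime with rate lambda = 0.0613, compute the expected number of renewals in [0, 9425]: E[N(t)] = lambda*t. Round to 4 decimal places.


lambda = 0.0613
t = 9425
E[N(t)] = lambda * t
E[N(t)] = 0.0613 * 9425
E[N(t)] = 577.7525

577.7525


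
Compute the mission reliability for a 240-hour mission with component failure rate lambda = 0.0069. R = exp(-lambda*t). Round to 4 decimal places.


lambda = 0.0069
mission_time = 240
lambda * t = 0.0069 * 240 = 1.656
R = exp(-1.656)
R = 0.1909

0.1909


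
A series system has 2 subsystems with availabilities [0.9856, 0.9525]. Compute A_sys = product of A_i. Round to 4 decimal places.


Subsystems: [0.9856, 0.9525]
After subsystem 1 (A=0.9856): product = 0.9856
After subsystem 2 (A=0.9525): product = 0.9388
A_sys = 0.9388

0.9388


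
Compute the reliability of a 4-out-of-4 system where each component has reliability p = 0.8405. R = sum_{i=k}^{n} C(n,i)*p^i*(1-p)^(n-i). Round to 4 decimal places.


k = 4, n = 4, p = 0.8405
i=4: C(4,4)=1 * 0.8405^4 * 0.1595^0 = 0.4991
R = sum of terms = 0.4991

0.4991


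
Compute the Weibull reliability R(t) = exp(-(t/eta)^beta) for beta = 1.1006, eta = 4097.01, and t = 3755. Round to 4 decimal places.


beta = 1.1006, eta = 4097.01, t = 3755
t/eta = 3755 / 4097.01 = 0.9165
(t/eta)^beta = 0.9165^1.1006 = 0.9085
R(t) = exp(-0.9085)
R(t) = 0.4031

0.4031


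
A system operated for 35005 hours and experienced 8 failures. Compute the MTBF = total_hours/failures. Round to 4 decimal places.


total_hours = 35005
failures = 8
MTBF = 35005 / 8
MTBF = 4375.625

4375.625


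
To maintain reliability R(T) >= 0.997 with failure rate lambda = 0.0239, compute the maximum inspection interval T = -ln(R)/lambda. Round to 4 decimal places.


R_target = 0.997
lambda = 0.0239
-ln(0.997) = 0.003
T = 0.003 / 0.0239
T = 0.1257

0.1257


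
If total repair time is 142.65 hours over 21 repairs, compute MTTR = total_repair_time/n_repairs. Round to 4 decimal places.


total_repair_time = 142.65
n_repairs = 21
MTTR = 142.65 / 21
MTTR = 6.7929

6.7929


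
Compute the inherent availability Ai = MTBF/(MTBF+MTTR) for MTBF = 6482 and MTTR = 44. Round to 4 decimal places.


MTBF = 6482
MTTR = 44
MTBF + MTTR = 6526
Ai = 6482 / 6526
Ai = 0.9933

0.9933


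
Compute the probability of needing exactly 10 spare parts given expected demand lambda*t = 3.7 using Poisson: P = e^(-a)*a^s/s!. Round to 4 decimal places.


a = 3.7, s = 10
e^(-a) = e^(-3.7) = 0.0247
a^s = 3.7^10 = 480858.4372
s! = 3628800
P = 0.0247 * 480858.4372 / 3628800
P = 0.0033

0.0033


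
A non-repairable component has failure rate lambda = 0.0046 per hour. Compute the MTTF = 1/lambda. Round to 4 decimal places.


lambda = 0.0046
MTTF = 1 / 0.0046
MTTF = 217.3913

217.3913


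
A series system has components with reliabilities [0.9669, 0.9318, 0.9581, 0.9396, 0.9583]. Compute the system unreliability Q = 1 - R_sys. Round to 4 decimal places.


Components: [0.9669, 0.9318, 0.9581, 0.9396, 0.9583]
After component 1: product = 0.9669
After component 2: product = 0.901
After component 3: product = 0.8632
After component 4: product = 0.8111
After component 5: product = 0.7772
R_sys = 0.7772
Q = 1 - 0.7772 = 0.2228

0.2228


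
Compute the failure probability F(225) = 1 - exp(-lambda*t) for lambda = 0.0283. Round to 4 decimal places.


lambda = 0.0283, t = 225
lambda * t = 6.3675
exp(-6.3675) = 0.0017
F(t) = 1 - 0.0017
F(t) = 0.9983

0.9983


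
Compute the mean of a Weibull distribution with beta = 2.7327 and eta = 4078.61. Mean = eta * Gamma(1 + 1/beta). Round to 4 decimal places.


beta = 2.7327, eta = 4078.61
1/beta = 0.3659
1 + 1/beta = 1.3659
Gamma(1.3659) = 0.8897
Mean = 4078.61 * 0.8897
Mean = 3628.559

3628.559


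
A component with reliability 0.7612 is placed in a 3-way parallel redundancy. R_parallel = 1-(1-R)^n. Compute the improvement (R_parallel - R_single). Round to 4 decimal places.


R_single = 0.7612, n = 3
1 - R_single = 0.2388
(1 - R_single)^n = 0.2388^3 = 0.0136
R_parallel = 1 - 0.0136 = 0.9864
Improvement = 0.9864 - 0.7612
Improvement = 0.2252

0.2252


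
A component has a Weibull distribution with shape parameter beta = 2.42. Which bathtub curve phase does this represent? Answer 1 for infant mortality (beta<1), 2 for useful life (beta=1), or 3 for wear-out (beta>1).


beta = 2.42
Compare beta to 1:
beta < 1 => infant mortality (phase 1)
beta = 1 => useful life (phase 2)
beta > 1 => wear-out (phase 3)
Since beta = 2.42, this is wear-out (increasing failure rate)
Phase = 3

3


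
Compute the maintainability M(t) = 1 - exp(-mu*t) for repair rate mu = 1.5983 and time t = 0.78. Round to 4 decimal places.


mu = 1.5983, t = 0.78
mu * t = 1.5983 * 0.78 = 1.2467
exp(-1.2467) = 0.2875
M(t) = 1 - 0.2875
M(t) = 0.7125

0.7125


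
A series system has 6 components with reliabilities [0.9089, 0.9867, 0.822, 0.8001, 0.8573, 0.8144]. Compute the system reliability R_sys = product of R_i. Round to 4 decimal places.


Components: [0.9089, 0.9867, 0.822, 0.8001, 0.8573, 0.8144]
After component 1 (R=0.9089): product = 0.9089
After component 2 (R=0.9867): product = 0.8968
After component 3 (R=0.822): product = 0.7372
After component 4 (R=0.8001): product = 0.5898
After component 5 (R=0.8573): product = 0.5057
After component 6 (R=0.8144): product = 0.4118
R_sys = 0.4118

0.4118


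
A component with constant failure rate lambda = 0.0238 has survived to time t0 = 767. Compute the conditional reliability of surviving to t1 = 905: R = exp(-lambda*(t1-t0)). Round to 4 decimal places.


lambda = 0.0238
t0 = 767, t1 = 905
t1 - t0 = 138
lambda * (t1-t0) = 0.0238 * 138 = 3.2844
R = exp(-3.2844)
R = 0.0375

0.0375


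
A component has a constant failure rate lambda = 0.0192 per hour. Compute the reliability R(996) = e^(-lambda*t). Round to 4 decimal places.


lambda = 0.0192
t = 996
lambda * t = 19.1232
R(t) = e^(-19.1232)
R(t) = 0.0

0.0


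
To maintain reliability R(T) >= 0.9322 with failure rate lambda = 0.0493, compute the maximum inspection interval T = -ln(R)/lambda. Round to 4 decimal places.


R_target = 0.9322
lambda = 0.0493
-ln(0.9322) = 0.0702
T = 0.0702 / 0.0493
T = 1.4241

1.4241


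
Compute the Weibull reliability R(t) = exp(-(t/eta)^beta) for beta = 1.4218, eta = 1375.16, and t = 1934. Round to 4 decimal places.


beta = 1.4218, eta = 1375.16, t = 1934
t/eta = 1934 / 1375.16 = 1.4064
(t/eta)^beta = 1.4064^1.4218 = 1.624
R(t) = exp(-1.624)
R(t) = 0.1971

0.1971


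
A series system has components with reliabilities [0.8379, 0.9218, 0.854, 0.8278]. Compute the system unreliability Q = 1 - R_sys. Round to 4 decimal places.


Components: [0.8379, 0.9218, 0.854, 0.8278]
After component 1: product = 0.8379
After component 2: product = 0.7724
After component 3: product = 0.6596
After component 4: product = 0.546
R_sys = 0.546
Q = 1 - 0.546 = 0.454

0.454


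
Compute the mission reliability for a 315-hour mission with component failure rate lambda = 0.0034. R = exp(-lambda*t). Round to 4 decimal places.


lambda = 0.0034
mission_time = 315
lambda * t = 0.0034 * 315 = 1.071
R = exp(-1.071)
R = 0.3427

0.3427


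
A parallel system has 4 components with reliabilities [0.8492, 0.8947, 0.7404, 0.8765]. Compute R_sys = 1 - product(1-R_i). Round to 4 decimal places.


Components: [0.8492, 0.8947, 0.7404, 0.8765]
(1 - 0.8492) = 0.1508, running product = 0.1508
(1 - 0.8947) = 0.1053, running product = 0.0159
(1 - 0.7404) = 0.2596, running product = 0.0041
(1 - 0.8765) = 0.1235, running product = 0.0005
Product of (1-R_i) = 0.0005
R_sys = 1 - 0.0005 = 0.9995

0.9995


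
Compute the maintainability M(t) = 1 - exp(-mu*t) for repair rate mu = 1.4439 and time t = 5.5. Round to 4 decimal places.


mu = 1.4439, t = 5.5
mu * t = 1.4439 * 5.5 = 7.9414
exp(-7.9414) = 0.0004
M(t) = 1 - 0.0004
M(t) = 0.9996

0.9996


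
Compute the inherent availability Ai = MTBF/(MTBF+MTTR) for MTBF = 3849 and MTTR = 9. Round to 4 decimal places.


MTBF = 3849
MTTR = 9
MTBF + MTTR = 3858
Ai = 3849 / 3858
Ai = 0.9977

0.9977


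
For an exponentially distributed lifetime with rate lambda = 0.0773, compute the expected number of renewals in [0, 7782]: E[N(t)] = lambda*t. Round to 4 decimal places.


lambda = 0.0773
t = 7782
E[N(t)] = lambda * t
E[N(t)] = 0.0773 * 7782
E[N(t)] = 601.5486

601.5486


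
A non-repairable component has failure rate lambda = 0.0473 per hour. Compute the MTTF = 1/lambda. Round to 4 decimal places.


lambda = 0.0473
MTTF = 1 / 0.0473
MTTF = 21.1416

21.1416


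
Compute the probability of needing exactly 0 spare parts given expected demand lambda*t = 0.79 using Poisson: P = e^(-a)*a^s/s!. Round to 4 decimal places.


a = 0.79, s = 0
e^(-a) = e^(-0.79) = 0.4538
a^s = 0.79^0 = 1.0
s! = 1
P = 0.4538 * 1.0 / 1
P = 0.4538

0.4538


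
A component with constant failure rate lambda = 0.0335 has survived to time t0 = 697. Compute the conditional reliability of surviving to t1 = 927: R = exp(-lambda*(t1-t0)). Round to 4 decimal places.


lambda = 0.0335
t0 = 697, t1 = 927
t1 - t0 = 230
lambda * (t1-t0) = 0.0335 * 230 = 7.705
R = exp(-7.705)
R = 0.0005

0.0005


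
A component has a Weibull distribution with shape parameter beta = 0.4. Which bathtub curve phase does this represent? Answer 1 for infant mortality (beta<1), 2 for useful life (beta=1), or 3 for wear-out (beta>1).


beta = 0.4
Compare beta to 1:
beta < 1 => infant mortality (phase 1)
beta = 1 => useful life (phase 2)
beta > 1 => wear-out (phase 3)
Since beta = 0.4, this is infant mortality (decreasing failure rate)
Phase = 1

1


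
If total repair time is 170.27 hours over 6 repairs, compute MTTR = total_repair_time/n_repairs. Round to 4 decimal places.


total_repair_time = 170.27
n_repairs = 6
MTTR = 170.27 / 6
MTTR = 28.3783

28.3783


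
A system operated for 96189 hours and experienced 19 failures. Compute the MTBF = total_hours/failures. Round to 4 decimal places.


total_hours = 96189
failures = 19
MTBF = 96189 / 19
MTBF = 5062.5789

5062.5789


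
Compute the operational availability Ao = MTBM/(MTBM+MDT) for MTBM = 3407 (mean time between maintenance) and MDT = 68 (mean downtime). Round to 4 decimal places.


MTBM = 3407
MDT = 68
MTBM + MDT = 3475
Ao = 3407 / 3475
Ao = 0.9804

0.9804


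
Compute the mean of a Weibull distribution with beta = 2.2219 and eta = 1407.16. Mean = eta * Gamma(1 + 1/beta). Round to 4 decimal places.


beta = 2.2219, eta = 1407.16
1/beta = 0.4501
1 + 1/beta = 1.4501
Gamma(1.4501) = 0.8857
Mean = 1407.16 * 0.8857
Mean = 1246.2664

1246.2664


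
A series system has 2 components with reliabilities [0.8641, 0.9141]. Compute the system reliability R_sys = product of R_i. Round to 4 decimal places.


Components: [0.8641, 0.9141]
After component 1 (R=0.8641): product = 0.8641
After component 2 (R=0.9141): product = 0.7899
R_sys = 0.7899

0.7899


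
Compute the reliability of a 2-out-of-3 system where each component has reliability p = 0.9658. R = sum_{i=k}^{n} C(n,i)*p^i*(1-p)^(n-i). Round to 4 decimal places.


k = 2, n = 3, p = 0.9658
i=2: C(3,2)=3 * 0.9658^2 * 0.0342^1 = 0.0957
i=3: C(3,3)=1 * 0.9658^3 * 0.0342^0 = 0.9009
R = sum of terms = 0.9966

0.9966
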